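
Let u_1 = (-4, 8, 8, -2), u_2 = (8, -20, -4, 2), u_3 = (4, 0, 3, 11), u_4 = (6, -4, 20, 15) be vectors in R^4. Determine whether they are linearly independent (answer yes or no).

no

Form the matrix with these vectors as rows and row reduce.
R2 ← R2 + (2)·R1: [0, -4, 12, -2]
R3 ← R3 + R1: [0, 8, 11, 9]
R4 ← R4 + (3/2)·R1: [0, 8, 32, 12]
R3 ← R3 + (2)·R2: [0, 0, 35, 5]
R4 ← R4 + (2)·R2: [0, 0, 56, 8]
R4 ← R4 − (8/5)·R3: [0, 0, 0, 0]
3 nonzero rows, so the 4 vectors span a space of dimension 3.
Since 3 < 4, the vectors are linearly dependent.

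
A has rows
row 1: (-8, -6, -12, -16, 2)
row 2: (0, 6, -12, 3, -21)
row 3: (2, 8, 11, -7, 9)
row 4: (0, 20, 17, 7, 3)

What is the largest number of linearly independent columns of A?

4

Row reduce to echelon form.
R3 ← R3 + (1/4)·R1: [0, 13/2, 8, -11, 19/2]
R3 ← R3 − (13/12)·R2: [0, 0, 21, -57/4, 129/4]
R4 ← R4 − (10/3)·R2: [0, 0, 57, -3, 73]
R4 ← R4 − (19/7)·R3: [0, 0, 0, 999/28, -407/28]
Echelon form has 4 nonzero rows, so rank(A) = 4.
The rank gives the maximum number of linearly independent columns: 4.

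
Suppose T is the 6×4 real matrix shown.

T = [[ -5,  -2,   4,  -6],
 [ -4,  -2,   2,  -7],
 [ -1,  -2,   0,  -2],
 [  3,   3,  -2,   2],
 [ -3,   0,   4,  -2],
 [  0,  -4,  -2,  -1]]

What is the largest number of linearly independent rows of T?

4

Row reduce to echelon form.
R2 ← R2 − (4/5)·R1: [0, -2/5, -6/5, -11/5]
R3 ← R3 − (1/5)·R1: [0, -8/5, -4/5, -4/5]
R4 ← R4 + (3/5)·R1: [0, 9/5, 2/5, -8/5]
R5 ← R5 − (3/5)·R1: [0, 6/5, 8/5, 8/5]
R3 ← R3 − (4)·R2: [0, 0, 4, 8]
R4 ← R4 + (9/2)·R2: [0, 0, -5, -23/2]
R5 ← R5 + (3)·R2: [0, 0, -2, -5]
R6 ← R6 − (10)·R2: [0, 0, 10, 21]
R4 ← R4 + (5/4)·R3: [0, 0, 0, -3/2]
R5 ← R5 + (1/2)·R3: [0, 0, 0, -1]
R6 ← R6 − (5/2)·R3: [0, 0, 0, 1]
R5 ← R5 − (2/3)·R4: [0, 0, 0, 0]
R6 ← R6 + (2/3)·R4: [0, 0, 0, 0]
Echelon form has 4 nonzero rows, so rank(T) = 4.
The rank gives the maximum number of linearly independent rows: 4.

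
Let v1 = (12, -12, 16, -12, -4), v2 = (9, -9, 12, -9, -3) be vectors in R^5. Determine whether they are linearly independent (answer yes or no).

Form the matrix with these vectors as rows and row reduce.
R2 ← R2 − (3/4)·R1: [0, 0, 0, 0, 0]
1 nonzero row, so the 2 vectors span a space of dimension 1.
Since 1 < 2, the vectors are linearly dependent.

no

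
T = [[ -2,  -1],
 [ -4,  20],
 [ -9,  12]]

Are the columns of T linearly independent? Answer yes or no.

yes

Row reduce T to echelon form.
R2 ← R2 − (2)·R1: [0, 22]
R3 ← R3 − (9/2)·R1: [0, 33/2]
R3 ← R3 − (3/4)·R2: [0, 0]
2 pivots among 2 columns.
Every column is a pivot column, so the columns are linearly independent.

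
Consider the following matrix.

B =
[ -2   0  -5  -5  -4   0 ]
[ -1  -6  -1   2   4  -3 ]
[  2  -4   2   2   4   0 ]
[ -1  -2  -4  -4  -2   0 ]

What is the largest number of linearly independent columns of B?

Row reduce to echelon form.
R2 ← R2 − (1/2)·R1: [0, -6, 3/2, 9/2, 6, -3]
R3 ← R3 + R1: [0, -4, -3, -3, 0, 0]
R4 ← R4 − (1/2)·R1: [0, -2, -3/2, -3/2, 0, 0]
R3 ← R3 − (2/3)·R2: [0, 0, -4, -6, -4, 2]
R4 ← R4 − (1/3)·R2: [0, 0, -2, -3, -2, 1]
R4 ← R4 − (1/2)·R3: [0, 0, 0, 0, 0, 0]
Echelon form has 3 nonzero rows, so rank(B) = 3.
The rank gives the maximum number of linearly independent columns: 3.

3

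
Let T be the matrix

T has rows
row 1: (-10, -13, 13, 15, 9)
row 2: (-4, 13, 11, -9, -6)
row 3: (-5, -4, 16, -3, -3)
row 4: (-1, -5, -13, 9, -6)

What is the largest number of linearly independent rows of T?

4

Row reduce to echelon form.
R2 ← R2 − (2/5)·R1: [0, 91/5, 29/5, -15, -48/5]
R3 ← R3 − (1/2)·R1: [0, 5/2, 19/2, -21/2, -15/2]
R4 ← R4 − (1/10)·R1: [0, -37/10, -143/10, 15/2, -69/10]
R3 ← R3 − (25/182)·R2: [0, 0, 792/91, -768/91, -1125/182]
R4 ← R4 + (37/182)·R2: [0, 0, -1194/91, 405/91, -1611/182]
R4 ← R4 + (199/132)·R3: [0, 0, 0, -91/11, -1599/88]
Echelon form has 4 nonzero rows, so rank(T) = 4.
The rank gives the maximum number of linearly independent rows: 4.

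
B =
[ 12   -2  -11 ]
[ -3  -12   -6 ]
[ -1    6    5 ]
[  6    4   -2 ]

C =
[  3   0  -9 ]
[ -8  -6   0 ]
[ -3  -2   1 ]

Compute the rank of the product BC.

First compute BC:
[[ 85,  34, -119],
 [105,  84,  21],
 [-66, -46,  14],
 [ -8, -20, -56]]
Now row reduce the product.
R2 ← R2 − (21/17)·R1: [0, 42, 168]
R3 ← R3 + (66/85)·R1: [0, -98/5, -392/5]
R4 ← R4 + (8/85)·R1: [0, -84/5, -336/5]
R3 ← R3 + (7/15)·R2: [0, 0, 0]
R4 ← R4 + (2/5)·R2: [0, 0, 0]
2 nonzero rows, so rank(BC) = 2.

2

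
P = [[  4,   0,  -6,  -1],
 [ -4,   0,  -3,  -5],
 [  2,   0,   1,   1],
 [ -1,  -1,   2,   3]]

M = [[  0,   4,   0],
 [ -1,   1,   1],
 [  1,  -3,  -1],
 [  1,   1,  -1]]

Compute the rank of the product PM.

First compute PM:
[[ -7,  33,   7],
 [ -8, -12,   8],
 [  2,   6,  -2],
 [  6,  -8,  -6]]
Now row reduce the product.
R2 ← R2 − (8/7)·R1: [0, -348/7, 0]
R3 ← R3 + (2/7)·R1: [0, 108/7, 0]
R4 ← R4 + (6/7)·R1: [0, 142/7, 0]
R3 ← R3 + (9/29)·R2: [0, 0, 0]
R4 ← R4 + (71/174)·R2: [0, 0, 0]
2 nonzero rows, so rank(PM) = 2.

2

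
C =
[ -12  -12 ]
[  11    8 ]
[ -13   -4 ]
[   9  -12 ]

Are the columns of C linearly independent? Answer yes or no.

Row reduce C to echelon form.
R2 ← R2 + (11/12)·R1: [0, -3]
R3 ← R3 − (13/12)·R1: [0, 9]
R4 ← R4 + (3/4)·R1: [0, -21]
R3 ← R3 + (3)·R2: [0, 0]
R4 ← R4 − (7)·R2: [0, 0]
2 pivots among 2 columns.
Every column is a pivot column, so the columns are linearly independent.

yes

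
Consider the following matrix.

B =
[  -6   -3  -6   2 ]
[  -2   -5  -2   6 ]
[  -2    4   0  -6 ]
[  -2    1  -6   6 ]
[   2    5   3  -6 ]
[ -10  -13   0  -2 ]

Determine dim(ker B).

Row reduce to echelon form.
R2 ← R2 − (1/3)·R1: [0, -4, 0, 16/3]
R3 ← R3 − (1/3)·R1: [0, 5, 2, -20/3]
R4 ← R4 − (1/3)·R1: [0, 2, -4, 16/3]
R5 ← R5 + (1/3)·R1: [0, 4, 1, -16/3]
R6 ← R6 − (5/3)·R1: [0, -8, 10, -16/3]
R3 ← R3 + (5/4)·R2: [0, 0, 2, 0]
R4 ← R4 + (1/2)·R2: [0, 0, -4, 8]
R5 ← R5 + R2: [0, 0, 1, 0]
R6 ← R6 − (2)·R2: [0, 0, 10, -16]
R4 ← R4 + (2)·R3: [0, 0, 0, 8]
R5 ← R5 − (1/2)·R3: [0, 0, 0, 0]
R6 ← R6 − (5)·R3: [0, 0, 0, -16]
R6 ← R6 + (2)·R4: [0, 0, 0, 0]
4 nonzero rows, so rank(B) = 4.
B has 4 columns; by rank–nullity, nullity = 4 − 4 = 0.

0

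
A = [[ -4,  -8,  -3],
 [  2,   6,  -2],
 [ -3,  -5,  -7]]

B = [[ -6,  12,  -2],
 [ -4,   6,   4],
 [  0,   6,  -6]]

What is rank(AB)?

3

First compute AB:
[[ 56, -114,  -6],
 [-36,  48,  32],
 [ 38, -108,  28]]
Now row reduce the product.
R2 ← R2 + (9/14)·R1: [0, -177/7, 197/7]
R3 ← R3 − (19/28)·R1: [0, -429/14, 449/14]
R3 ← R3 − (143/118)·R2: [0, 0, -120/59]
3 nonzero rows, so rank(AB) = 3.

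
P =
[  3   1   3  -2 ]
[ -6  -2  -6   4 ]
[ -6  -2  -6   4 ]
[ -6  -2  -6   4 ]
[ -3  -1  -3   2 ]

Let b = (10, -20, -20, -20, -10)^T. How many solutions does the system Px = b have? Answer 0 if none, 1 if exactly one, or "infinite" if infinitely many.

Row reduce the augmented matrix [P | b].
R2 ← R2 + (2)·R1: [0, 0, 0, 0, 0]
R3 ← R3 + (2)·R1: [0, 0, 0, 0, 0]
R4 ← R4 + (2)·R1: [0, 0, 0, 0, 0]
R5 ← R5 + R1: [0, 0, 0, 0, 0]
The echelon form has 1 nonzero rows, and every pivot lies in the first 4 columns, so rank(P) = rank([P|b]) = 1.
The system is consistent.
rank = 1 < 4 unknowns, so there are infinitely many solutions.

infinite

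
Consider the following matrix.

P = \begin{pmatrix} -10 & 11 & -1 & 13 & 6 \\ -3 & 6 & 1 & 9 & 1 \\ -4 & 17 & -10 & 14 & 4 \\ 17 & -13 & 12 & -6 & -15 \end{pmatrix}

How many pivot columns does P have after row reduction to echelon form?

Row reduce to echelon form.
R2 ← R2 − (3/10)·R1: [0, 27/10, 13/10, 51/10, -4/5]
R3 ← R3 − (2/5)·R1: [0, 63/5, -48/5, 44/5, 8/5]
R4 ← R4 + (17/10)·R1: [0, 57/10, 103/10, 161/10, -24/5]
R3 ← R3 − (14/3)·R2: [0, 0, -47/3, -15, 16/3]
R4 ← R4 − (19/9)·R2: [0, 0, 68/9, 16/3, -28/9]
R4 ← R4 + (68/141)·R3: [0, 0, 0, -268/141, -76/141]
Echelon form has 4 nonzero rows, so rank(P) = 4.
Each nonzero row contributes one pivot column: 4 pivot columns.

4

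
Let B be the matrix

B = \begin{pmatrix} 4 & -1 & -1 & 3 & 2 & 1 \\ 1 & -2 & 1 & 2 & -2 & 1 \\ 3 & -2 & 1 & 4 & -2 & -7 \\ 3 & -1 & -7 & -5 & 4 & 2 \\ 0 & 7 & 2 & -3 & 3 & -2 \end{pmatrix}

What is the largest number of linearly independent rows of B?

Row reduce to echelon form.
R2 ← R2 − (1/4)·R1: [0, -7/4, 5/4, 5/4, -5/2, 3/4]
R3 ← R3 − (3/4)·R1: [0, -5/4, 7/4, 7/4, -7/2, -31/4]
R4 ← R4 − (3/4)·R1: [0, -1/4, -25/4, -29/4, 5/2, 5/4]
R3 ← R3 − (5/7)·R2: [0, 0, 6/7, 6/7, -12/7, -58/7]
R4 ← R4 − (1/7)·R2: [0, 0, -45/7, -52/7, 20/7, 8/7]
R5 ← R5 + (4)·R2: [0, 0, 7, 2, -7, 1]
R4 ← R4 + (15/2)·R3: [0, 0, 0, -1, -10, -61]
R5 ← R5 − (49/6)·R3: [0, 0, 0, -5, 7, 206/3]
R5 ← R5 − (5)·R4: [0, 0, 0, 0, 57, 1121/3]
Echelon form has 5 nonzero rows, so rank(B) = 5.
The rank gives the maximum number of linearly independent rows: 5.

5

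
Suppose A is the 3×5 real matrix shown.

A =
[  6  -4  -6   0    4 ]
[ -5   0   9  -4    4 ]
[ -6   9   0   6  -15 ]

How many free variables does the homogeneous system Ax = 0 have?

Row reduce to echelon form.
R2 ← R2 + (5/6)·R1: [0, -10/3, 4, -4, 22/3]
R3 ← R3 + R1: [0, 5, -6, 6, -11]
R3 ← R3 + (3/2)·R2: [0, 0, 0, 0, 0]
2 nonzero rows, so rank(A) = 2.
A has 5 columns; by rank–nullity, nullity = 5 − 2 = 3.

3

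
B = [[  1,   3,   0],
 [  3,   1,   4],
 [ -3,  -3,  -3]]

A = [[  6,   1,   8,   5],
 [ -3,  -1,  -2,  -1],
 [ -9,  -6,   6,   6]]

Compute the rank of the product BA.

2

First compute BA:
[[ -3,  -2,   2,   2],
 [-21, -22,  46,  38],
 [ 18,  18, -36, -30]]
Now row reduce the product.
R2 ← R2 − (7)·R1: [0, -8, 32, 24]
R3 ← R3 + (6)·R1: [0, 6, -24, -18]
R3 ← R3 + (3/4)·R2: [0, 0, 0, 0]
2 nonzero rows, so rank(BA) = 2.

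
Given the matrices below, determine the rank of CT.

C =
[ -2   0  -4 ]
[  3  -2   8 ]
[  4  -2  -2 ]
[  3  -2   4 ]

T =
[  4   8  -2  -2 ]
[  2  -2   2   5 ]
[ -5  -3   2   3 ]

3

First compute CT:
[[ 12,  -4,  -4,  -8],
 [-32,   4,   6,   8],
 [ 22,  42, -16, -24],
 [-12,  16,  -2,  -4]]
Now row reduce the product.
R2 ← R2 + (8/3)·R1: [0, -20/3, -14/3, -40/3]
R3 ← R3 − (11/6)·R1: [0, 148/3, -26/3, -28/3]
R4 ← R4 + R1: [0, 12, -6, -12]
R3 ← R3 + (37/5)·R2: [0, 0, -216/5, -108]
R4 ← R4 + (9/5)·R2: [0, 0, -72/5, -36]
R4 ← R4 − (1/3)·R3: [0, 0, 0, 0]
3 nonzero rows, so rank(CT) = 3.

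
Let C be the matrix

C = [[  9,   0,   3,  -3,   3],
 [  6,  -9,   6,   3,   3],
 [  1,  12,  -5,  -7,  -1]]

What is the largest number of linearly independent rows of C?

Row reduce to echelon form.
R2 ← R2 − (2/3)·R1: [0, -9, 4, 5, 1]
R3 ← R3 − (1/9)·R1: [0, 12, -16/3, -20/3, -4/3]
R3 ← R3 + (4/3)·R2: [0, 0, 0, 0, 0]
Echelon form has 2 nonzero rows, so rank(C) = 2.
The rank gives the maximum number of linearly independent rows: 2.

2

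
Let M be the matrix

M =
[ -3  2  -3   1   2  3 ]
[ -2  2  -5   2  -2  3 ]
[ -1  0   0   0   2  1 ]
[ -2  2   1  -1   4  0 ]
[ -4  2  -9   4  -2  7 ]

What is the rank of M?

Row reduce to echelon form.
R2 ← R2 − (2/3)·R1: [0, 2/3, -3, 4/3, -10/3, 1]
R3 ← R3 − (1/3)·R1: [0, -2/3, 1, -1/3, 4/3, 0]
R4 ← R4 − (2/3)·R1: [0, 2/3, 3, -5/3, 8/3, -2]
R5 ← R5 − (4/3)·R1: [0, -2/3, -5, 8/3, -14/3, 3]
R3 ← R3 + R2: [0, 0, -2, 1, -2, 1]
R4 ← R4 − R2: [0, 0, 6, -3, 6, -3]
R5 ← R5 + R2: [0, 0, -8, 4, -8, 4]
R4 ← R4 + (3)·R3: [0, 0, 0, 0, 0, 0]
R5 ← R5 − (4)·R3: [0, 0, 0, 0, 0, 0]
Echelon form has 3 nonzero rows, so rank(M) = 3.

3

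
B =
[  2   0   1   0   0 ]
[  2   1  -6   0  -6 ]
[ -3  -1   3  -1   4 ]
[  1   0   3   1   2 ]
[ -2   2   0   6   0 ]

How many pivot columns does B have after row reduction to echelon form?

3

Row reduce to echelon form.
R2 ← R2 − R1: [0, 1, -7, 0, -6]
R3 ← R3 + (3/2)·R1: [0, -1, 9/2, -1, 4]
R4 ← R4 − (1/2)·R1: [0, 0, 5/2, 1, 2]
R5 ← R5 + R1: [0, 2, 1, 6, 0]
R3 ← R3 + R2: [0, 0, -5/2, -1, -2]
R5 ← R5 − (2)·R2: [0, 0, 15, 6, 12]
R4 ← R4 + R3: [0, 0, 0, 0, 0]
R5 ← R5 + (6)·R3: [0, 0, 0, 0, 0]
Echelon form has 3 nonzero rows, so rank(B) = 3.
Each nonzero row contributes one pivot column: 3 pivot columns.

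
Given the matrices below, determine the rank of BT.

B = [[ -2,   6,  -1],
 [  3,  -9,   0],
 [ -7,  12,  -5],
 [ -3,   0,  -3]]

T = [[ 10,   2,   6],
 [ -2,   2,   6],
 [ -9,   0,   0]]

2

First compute BT:
[[-23,   8,  24],
 [ 48, -12, -36],
 [-49,  10,  30],
 [ -3,  -6, -18]]
Now row reduce the product.
R2 ← R2 + (48/23)·R1: [0, 108/23, 324/23]
R3 ← R3 − (49/23)·R1: [0, -162/23, -486/23]
R4 ← R4 − (3/23)·R1: [0, -162/23, -486/23]
R3 ← R3 + (3/2)·R2: [0, 0, 0]
R4 ← R4 + (3/2)·R2: [0, 0, 0]
2 nonzero rows, so rank(BT) = 2.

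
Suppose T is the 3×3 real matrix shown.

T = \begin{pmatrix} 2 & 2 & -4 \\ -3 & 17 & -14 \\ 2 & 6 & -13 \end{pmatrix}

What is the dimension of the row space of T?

3

Row reduce to echelon form.
R2 ← R2 + (3/2)·R1: [0, 20, -20]
R3 ← R3 − R1: [0, 4, -9]
R3 ← R3 − (1/5)·R2: [0, 0, -5]
Echelon form has 3 nonzero rows, so rank(T) = 3.
The row space has dimension equal to the rank: 3.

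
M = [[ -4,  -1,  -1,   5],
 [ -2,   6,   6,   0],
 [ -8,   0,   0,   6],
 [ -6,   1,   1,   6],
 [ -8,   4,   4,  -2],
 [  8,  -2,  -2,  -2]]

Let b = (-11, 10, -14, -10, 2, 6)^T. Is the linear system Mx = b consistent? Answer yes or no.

Row reduce the augmented matrix [M | b].
R2 ← R2 − (1/2)·R1: [0, 13/2, 13/2, -5/2, 31/2]
R3 ← R3 − (2)·R1: [0, 2, 2, -4, 8]
R4 ← R4 − (3/2)·R1: [0, 5/2, 5/2, -3/2, 13/2]
R5 ← R5 − (2)·R1: [0, 6, 6, -12, 24]
R6 ← R6 + (2)·R1: [0, -4, -4, 8, -16]
R3 ← R3 − (4/13)·R2: [0, 0, 0, -42/13, 42/13]
R4 ← R4 − (5/13)·R2: [0, 0, 0, -7/13, 7/13]
R5 ← R5 − (12/13)·R2: [0, 0, 0, -126/13, 126/13]
R6 ← R6 + (8/13)·R2: [0, 0, 0, 84/13, -84/13]
R4 ← R4 − (1/6)·R3: [0, 0, 0, 0, 0]
R5 ← R5 − (3)·R3: [0, 0, 0, 0, 0]
R6 ← R6 + (2)·R3: [0, 0, 0, 0, 0]
The echelon form has 3 nonzero rows, and every pivot lies in the first 4 columns, so rank(M) = rank([M|b]) = 3.
The system is consistent.

yes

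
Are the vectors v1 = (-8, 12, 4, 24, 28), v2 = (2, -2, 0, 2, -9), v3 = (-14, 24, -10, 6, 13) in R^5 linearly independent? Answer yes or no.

Form the matrix with these vectors as rows and row reduce.
R2 ← R2 + (1/4)·R1: [0, 1, 1, 8, -2]
R3 ← R3 − (7/4)·R1: [0, 3, -17, -36, -36]
R3 ← R3 − (3)·R2: [0, 0, -20, -60, -30]
3 nonzero rows, so the 3 vectors span a space of dimension 3.
Since 3 = 3, the vectors are linearly independent.

yes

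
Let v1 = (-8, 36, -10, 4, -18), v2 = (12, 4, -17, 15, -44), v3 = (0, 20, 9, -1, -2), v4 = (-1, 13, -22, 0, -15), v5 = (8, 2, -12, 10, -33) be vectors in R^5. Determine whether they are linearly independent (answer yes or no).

yes

Form the matrix with these vectors as rows and row reduce.
R2 ← R2 + (3/2)·R1: [0, 58, -32, 21, -71]
R4 ← R4 − (1/8)·R1: [0, 17/2, -83/4, -1/2, -51/4]
R5 ← R5 + R1: [0, 38, -22, 14, -51]
R3 ← R3 − (10/29)·R2: [0, 0, 581/29, -239/29, 652/29]
R4 ← R4 − (17/116)·R2: [0, 0, -1863/116, -415/116, -68/29]
R5 ← R5 − (19/29)·R2: [0, 0, -30/29, 7/29, -130/29]
R4 ← R4 + (1863/2324)·R3: [0, 0, 0, -5917/581, 9109/581]
R5 ← R5 + (30/581)·R3: [0, 0, 0, -107/581, -1930/581]
R5 ← R5 − (107/5917)·R4: [0, 0, 0, 0, -21333/5917]
5 nonzero rows, so the 5 vectors span a space of dimension 5.
Since 5 = 5, the vectors are linearly independent.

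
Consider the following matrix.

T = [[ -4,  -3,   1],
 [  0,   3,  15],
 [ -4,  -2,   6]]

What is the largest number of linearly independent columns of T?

2

Row reduce to echelon form.
R3 ← R3 − R1: [0, 1, 5]
R3 ← R3 − (1/3)·R2: [0, 0, 0]
Echelon form has 2 nonzero rows, so rank(T) = 2.
The rank gives the maximum number of linearly independent columns: 2.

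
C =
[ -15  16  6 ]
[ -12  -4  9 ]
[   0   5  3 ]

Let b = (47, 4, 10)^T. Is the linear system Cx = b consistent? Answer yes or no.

yes

Row reduce the augmented matrix [C | b].
R2 ← R2 − (4/5)·R1: [0, -84/5, 21/5, -168/5]
R3 ← R3 + (25/84)·R2: [0, 0, 17/4, 0]
The echelon form has 3 nonzero rows, and every pivot lies in the first 3 columns, so rank(C) = rank([C|b]) = 3.
The system is consistent.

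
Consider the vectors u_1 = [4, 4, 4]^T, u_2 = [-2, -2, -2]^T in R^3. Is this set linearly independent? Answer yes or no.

Form the matrix with these vectors as rows and row reduce.
R2 ← R2 + (1/2)·R1: [0, 0, 0]
1 nonzero row, so the 2 vectors span a space of dimension 1.
Since 1 < 2, the vectors are linearly dependent.

no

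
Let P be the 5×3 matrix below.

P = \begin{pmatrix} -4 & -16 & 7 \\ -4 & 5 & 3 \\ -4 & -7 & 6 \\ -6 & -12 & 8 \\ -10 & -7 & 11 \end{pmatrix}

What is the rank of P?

3

Row reduce to echelon form.
R2 ← R2 − R1: [0, 21, -4]
R3 ← R3 − R1: [0, 9, -1]
R4 ← R4 − (3/2)·R1: [0, 12, -5/2]
R5 ← R5 − (5/2)·R1: [0, 33, -13/2]
R3 ← R3 − (3/7)·R2: [0, 0, 5/7]
R4 ← R4 − (4/7)·R2: [0, 0, -3/14]
R5 ← R5 − (11/7)·R2: [0, 0, -3/14]
R4 ← R4 + (3/10)·R3: [0, 0, 0]
R5 ← R5 + (3/10)·R3: [0, 0, 0]
Echelon form has 3 nonzero rows, so rank(P) = 3.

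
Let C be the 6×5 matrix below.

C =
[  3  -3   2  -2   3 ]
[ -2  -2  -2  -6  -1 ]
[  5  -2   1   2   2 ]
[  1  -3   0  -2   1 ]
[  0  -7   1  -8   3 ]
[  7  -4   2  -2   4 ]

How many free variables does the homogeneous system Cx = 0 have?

1

Row reduce to echelon form.
R2 ← R2 + (2/3)·R1: [0, -4, -2/3, -22/3, 1]
R3 ← R3 − (5/3)·R1: [0, 3, -7/3, 16/3, -3]
R4 ← R4 − (1/3)·R1: [0, -2, -2/3, -4/3, 0]
R6 ← R6 − (7/3)·R1: [0, 3, -8/3, 8/3, -3]
R3 ← R3 + (3/4)·R2: [0, 0, -17/6, -1/6, -9/4]
R4 ← R4 − (1/2)·R2: [0, 0, -1/3, 7/3, -1/2]
R5 ← R5 − (7/4)·R2: [0, 0, 13/6, 29/6, 5/4]
R6 ← R6 + (3/4)·R2: [0, 0, -19/6, -17/6, -9/4]
R4 ← R4 − (2/17)·R3: [0, 0, 0, 40/17, -4/17]
R5 ← R5 + (13/17)·R3: [0, 0, 0, 80/17, -8/17]
R6 ← R6 − (19/17)·R3: [0, 0, 0, -45/17, 9/34]
R5 ← R5 − (2)·R4: [0, 0, 0, 0, 0]
R6 ← R6 + (9/8)·R4: [0, 0, 0, 0, 0]
4 nonzero rows, so rank(C) = 4.
C has 5 columns; by rank–nullity, nullity = 5 − 4 = 1.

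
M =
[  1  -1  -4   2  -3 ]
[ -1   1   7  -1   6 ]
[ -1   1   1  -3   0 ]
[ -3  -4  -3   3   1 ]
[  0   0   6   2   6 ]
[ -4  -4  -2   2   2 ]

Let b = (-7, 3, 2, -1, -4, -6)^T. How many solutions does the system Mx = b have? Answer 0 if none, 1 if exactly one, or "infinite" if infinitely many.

0

Row reduce the augmented matrix [M | b].
R2 ← R2 + R1: [0, 0, 3, 1, 3, -4]
R3 ← R3 + R1: [0, 0, -3, -1, -3, -5]
R4 ← R4 + (3)·R1: [0, -7, -15, 9, -8, -22]
R6 ← R6 + (4)·R1: [0, -8, -18, 10, -10, -34]
Swap R2 ↔ R4
R6 ← R6 − (8/7)·R2: [0, 0, -6/7, -2/7, -6/7, -62/7]
R4 ← R4 + R3: [0, 0, 0, 0, 0, -9]
R5 ← R5 + (2)·R3: [0, 0, 0, 0, 0, -14]
R6 ← R6 − (2/7)·R3: [0, 0, 0, 0, 0, -52/7]
R5 ← R5 − (14/9)·R4: [0, 0, 0, 0, 0, 0]
R6 ← R6 − (52/63)·R4: [0, 0, 0, 0, 0, 0]
The echelon form has 4 nonzero rows; the last pivot sits in the augmented column, so rank(M) = 3 but rank([M|b]) = 4.
Since the ranks differ, the system is inconsistent.
It has no solutions.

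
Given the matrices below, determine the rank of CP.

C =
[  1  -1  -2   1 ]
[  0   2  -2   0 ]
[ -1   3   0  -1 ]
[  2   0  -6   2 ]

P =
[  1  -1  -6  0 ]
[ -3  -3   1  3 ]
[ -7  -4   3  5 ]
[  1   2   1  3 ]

First compute CP:
[[ 19,  12, -12, -10],
 [  8,   2,  -4,  -4],
 [-11, -10,   8,   6],
 [ 46,  26, -28, -24]]
Now row reduce the product.
R2 ← R2 − (8/19)·R1: [0, -58/19, 20/19, 4/19]
R3 ← R3 + (11/19)·R1: [0, -58/19, 20/19, 4/19]
R4 ← R4 − (46/19)·R1: [0, -58/19, 20/19, 4/19]
R3 ← R3 − R2: [0, 0, 0, 0]
R4 ← R4 − R2: [0, 0, 0, 0]
2 nonzero rows, so rank(CP) = 2.

2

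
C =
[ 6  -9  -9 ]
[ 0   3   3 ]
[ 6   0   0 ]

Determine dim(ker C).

1

Row reduce to echelon form.
R3 ← R3 − R1: [0, 9, 9]
R3 ← R3 − (3)·R2: [0, 0, 0]
2 nonzero rows, so rank(C) = 2.
C has 3 columns; by rank–nullity, nullity = 3 − 2 = 1.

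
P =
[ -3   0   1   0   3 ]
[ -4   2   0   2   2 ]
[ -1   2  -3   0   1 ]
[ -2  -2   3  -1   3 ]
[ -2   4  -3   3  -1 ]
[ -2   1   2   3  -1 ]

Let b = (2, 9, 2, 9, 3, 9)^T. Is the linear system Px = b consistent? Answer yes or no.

no

Row reduce the augmented matrix [P | b].
R2 ← R2 − (4/3)·R1: [0, 2, -4/3, 2, -2, 19/3]
R3 ← R3 − (1/3)·R1: [0, 2, -10/3, 0, 0, 4/3]
R4 ← R4 − (2/3)·R1: [0, -2, 7/3, -1, 1, 23/3]
R5 ← R5 − (2/3)·R1: [0, 4, -11/3, 3, -3, 5/3]
R6 ← R6 − (2/3)·R1: [0, 1, 4/3, 3, -3, 23/3]
R3 ← R3 − R2: [0, 0, -2, -2, 2, -5]
R4 ← R4 + R2: [0, 0, 1, 1, -1, 14]
R5 ← R5 − (2)·R2: [0, 0, -1, -1, 1, -11]
R6 ← R6 − (1/2)·R2: [0, 0, 2, 2, -2, 9/2]
R4 ← R4 + (1/2)·R3: [0, 0, 0, 0, 0, 23/2]
R5 ← R5 − (1/2)·R3: [0, 0, 0, 0, 0, -17/2]
R6 ← R6 + R3: [0, 0, 0, 0, 0, -1/2]
R5 ← R5 + (17/23)·R4: [0, 0, 0, 0, 0, 0]
R6 ← R6 + (1/23)·R4: [0, 0, 0, 0, 0, 0]
The echelon form has 4 nonzero rows; the last pivot sits in the augmented column, so rank(P) = 3 but rank([P|b]) = 4.
Since the ranks differ, the system is inconsistent.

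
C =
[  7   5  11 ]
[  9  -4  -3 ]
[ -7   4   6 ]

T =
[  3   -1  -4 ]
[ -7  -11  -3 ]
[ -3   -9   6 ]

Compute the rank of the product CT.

First compute CT:
[[-47, -161,  23],
 [ 64,  62, -42],
 [-67, -91,  52]]
Now row reduce the product.
R2 ← R2 + (64/47)·R1: [0, -7390/47, -502/47]
R3 ← R3 − (67/47)·R1: [0, 6510/47, 903/47]
R3 ← R3 + (651/739)·R2: [0, 0, 7245/739]
3 nonzero rows, so rank(CT) = 3.

3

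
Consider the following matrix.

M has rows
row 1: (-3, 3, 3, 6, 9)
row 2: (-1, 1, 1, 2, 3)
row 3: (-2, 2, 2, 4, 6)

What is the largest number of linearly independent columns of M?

1

Row reduce to echelon form.
R2 ← R2 − (1/3)·R1: [0, 0, 0, 0, 0]
R3 ← R3 − (2/3)·R1: [0, 0, 0, 0, 0]
Echelon form has 1 nonzero row, so rank(M) = 1.
The rank gives the maximum number of linearly independent columns: 1.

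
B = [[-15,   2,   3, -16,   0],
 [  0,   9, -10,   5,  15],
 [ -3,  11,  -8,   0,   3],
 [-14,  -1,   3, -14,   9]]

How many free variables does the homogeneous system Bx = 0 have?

Row reduce to echelon form.
R3 ← R3 − (1/5)·R1: [0, 53/5, -43/5, 16/5, 3]
R4 ← R4 − (14/15)·R1: [0, -43/15, 1/5, 14/15, 9]
R3 ← R3 − (53/45)·R2: [0, 0, 143/45, -121/45, -44/3]
R4 ← R4 + (43/135)·R2: [0, 0, -403/135, 341/135, 124/9]
R4 ← R4 + (31/33)·R3: [0, 0, 0, 0, 0]
3 nonzero rows, so rank(B) = 3.
B has 5 columns; by rank–nullity, nullity = 5 − 3 = 2.

2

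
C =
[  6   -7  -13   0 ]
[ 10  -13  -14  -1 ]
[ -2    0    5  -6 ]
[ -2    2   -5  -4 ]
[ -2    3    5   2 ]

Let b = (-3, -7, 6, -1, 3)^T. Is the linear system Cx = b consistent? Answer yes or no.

Row reduce the augmented matrix [C | b].
R2 ← R2 − (5/3)·R1: [0, -4/3, 23/3, -1, -2]
R3 ← R3 + (1/3)·R1: [0, -7/3, 2/3, -6, 5]
R4 ← R4 + (1/3)·R1: [0, -1/3, -28/3, -4, -2]
R5 ← R5 + (1/3)·R1: [0, 2/3, 2/3, 2, 2]
R3 ← R3 − (7/4)·R2: [0, 0, -51/4, -17/4, 17/2]
R4 ← R4 − (1/4)·R2: [0, 0, -45/4, -15/4, -3/2]
R5 ← R5 + (1/2)·R2: [0, 0, 9/2, 3/2, 1]
R4 ← R4 − (15/17)·R3: [0, 0, 0, 0, -9]
R5 ← R5 + (6/17)·R3: [0, 0, 0, 0, 4]
R5 ← R5 + (4/9)·R4: [0, 0, 0, 0, 0]
The echelon form has 4 nonzero rows; the last pivot sits in the augmented column, so rank(C) = 3 but rank([C|b]) = 4.
Since the ranks differ, the system is inconsistent.

no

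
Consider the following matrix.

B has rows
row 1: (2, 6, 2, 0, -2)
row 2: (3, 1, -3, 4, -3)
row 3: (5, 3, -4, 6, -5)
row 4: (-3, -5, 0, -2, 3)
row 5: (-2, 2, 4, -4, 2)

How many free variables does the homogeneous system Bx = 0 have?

Row reduce to echelon form.
R2 ← R2 − (3/2)·R1: [0, -8, -6, 4, 0]
R3 ← R3 − (5/2)·R1: [0, -12, -9, 6, 0]
R4 ← R4 + (3/2)·R1: [0, 4, 3, -2, 0]
R5 ← R5 + R1: [0, 8, 6, -4, 0]
R3 ← R3 − (3/2)·R2: [0, 0, 0, 0, 0]
R4 ← R4 + (1/2)·R2: [0, 0, 0, 0, 0]
R5 ← R5 + R2: [0, 0, 0, 0, 0]
2 nonzero rows, so rank(B) = 2.
B has 5 columns; by rank–nullity, nullity = 5 − 2 = 3.

3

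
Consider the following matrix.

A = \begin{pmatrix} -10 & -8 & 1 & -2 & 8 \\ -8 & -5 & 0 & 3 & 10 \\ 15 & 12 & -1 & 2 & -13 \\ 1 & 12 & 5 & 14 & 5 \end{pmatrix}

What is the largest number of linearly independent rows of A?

3

Row reduce to echelon form.
R2 ← R2 − (4/5)·R1: [0, 7/5, -4/5, 23/5, 18/5]
R3 ← R3 + (3/2)·R1: [0, 0, 1/2, -1, -1]
R4 ← R4 + (1/10)·R1: [0, 56/5, 51/10, 69/5, 29/5]
R4 ← R4 − (8)·R2: [0, 0, 23/2, -23, -23]
R4 ← R4 − (23)·R3: [0, 0, 0, 0, 0]
Echelon form has 3 nonzero rows, so rank(A) = 3.
The rank gives the maximum number of linearly independent rows: 3.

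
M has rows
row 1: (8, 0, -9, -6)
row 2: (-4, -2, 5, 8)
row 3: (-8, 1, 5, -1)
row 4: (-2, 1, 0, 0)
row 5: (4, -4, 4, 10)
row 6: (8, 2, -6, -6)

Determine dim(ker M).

Row reduce to echelon form.
R2 ← R2 + (1/2)·R1: [0, -2, 1/2, 5]
R3 ← R3 + R1: [0, 1, -4, -7]
R4 ← R4 + (1/4)·R1: [0, 1, -9/4, -3/2]
R5 ← R5 − (1/2)·R1: [0, -4, 17/2, 13]
R6 ← R6 − R1: [0, 2, 3, 0]
R3 ← R3 + (1/2)·R2: [0, 0, -15/4, -9/2]
R4 ← R4 + (1/2)·R2: [0, 0, -2, 1]
R5 ← R5 − (2)·R2: [0, 0, 15/2, 3]
R6 ← R6 + R2: [0, 0, 7/2, 5]
R4 ← R4 − (8/15)·R3: [0, 0, 0, 17/5]
R5 ← R5 + (2)·R3: [0, 0, 0, -6]
R6 ← R6 + (14/15)·R3: [0, 0, 0, 4/5]
R5 ← R5 + (30/17)·R4: [0, 0, 0, 0]
R6 ← R6 − (4/17)·R4: [0, 0, 0, 0]
4 nonzero rows, so rank(M) = 4.
M has 4 columns; by rank–nullity, nullity = 4 − 4 = 0.

0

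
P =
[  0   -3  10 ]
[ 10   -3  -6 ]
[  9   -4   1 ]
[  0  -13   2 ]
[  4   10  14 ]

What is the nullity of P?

0

Row reduce to echelon form.
Swap R1 ↔ R2
R3 ← R3 − (9/10)·R1: [0, -13/10, 32/5]
R5 ← R5 − (2/5)·R1: [0, 56/5, 82/5]
R3 ← R3 − (13/30)·R2: [0, 0, 31/15]
R4 ← R4 − (13/3)·R2: [0, 0, -124/3]
R5 ← R5 + (56/15)·R2: [0, 0, 806/15]
R4 ← R4 + (20)·R3: [0, 0, 0]
R5 ← R5 − (26)·R3: [0, 0, 0]
3 nonzero rows, so rank(P) = 3.
P has 3 columns; by rank–nullity, nullity = 3 − 3 = 0.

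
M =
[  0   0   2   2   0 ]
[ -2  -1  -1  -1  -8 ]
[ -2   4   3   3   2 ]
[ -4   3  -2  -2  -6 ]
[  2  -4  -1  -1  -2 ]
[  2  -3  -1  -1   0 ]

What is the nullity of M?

Row reduce to echelon form.
Swap R1 ↔ R2
R3 ← R3 − R1: [0, 5, 4, 4, 10]
R4 ← R4 − (2)·R1: [0, 5, 0, 0, 10]
R5 ← R5 + R1: [0, -5, -2, -2, -10]
R6 ← R6 + R1: [0, -4, -2, -2, -8]
Swap R2 ↔ R3
R4 ← R4 − R2: [0, 0, -4, -4, 0]
R5 ← R5 + R2: [0, 0, 2, 2, 0]
R6 ← R6 + (4/5)·R2: [0, 0, 6/5, 6/5, 0]
R4 ← R4 + (2)·R3: [0, 0, 0, 0, 0]
R5 ← R5 − R3: [0, 0, 0, 0, 0]
R6 ← R6 − (3/5)·R3: [0, 0, 0, 0, 0]
3 nonzero rows, so rank(M) = 3.
M has 5 columns; by rank–nullity, nullity = 5 − 3 = 2.

2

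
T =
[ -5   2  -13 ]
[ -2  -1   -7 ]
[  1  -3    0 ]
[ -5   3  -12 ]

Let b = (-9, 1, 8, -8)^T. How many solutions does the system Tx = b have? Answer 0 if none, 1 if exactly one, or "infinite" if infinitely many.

0

Row reduce the augmented matrix [T | b].
R2 ← R2 − (2/5)·R1: [0, -9/5, -9/5, 23/5]
R3 ← R3 + (1/5)·R1: [0, -13/5, -13/5, 31/5]
R4 ← R4 − R1: [0, 1, 1, 1]
R3 ← R3 − (13/9)·R2: [0, 0, 0, -4/9]
R4 ← R4 + (5/9)·R2: [0, 0, 0, 32/9]
R4 ← R4 + (8)·R3: [0, 0, 0, 0]
The echelon form has 3 nonzero rows; the last pivot sits in the augmented column, so rank(T) = 2 but rank([T|b]) = 3.
Since the ranks differ, the system is inconsistent.
It has no solutions.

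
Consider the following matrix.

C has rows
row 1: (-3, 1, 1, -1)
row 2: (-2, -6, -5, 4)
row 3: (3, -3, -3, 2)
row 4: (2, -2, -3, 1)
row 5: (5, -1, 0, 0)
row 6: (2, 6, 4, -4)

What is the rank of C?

4

Row reduce to echelon form.
R2 ← R2 − (2/3)·R1: [0, -20/3, -17/3, 14/3]
R3 ← R3 + R1: [0, -2, -2, 1]
R4 ← R4 + (2/3)·R1: [0, -4/3, -7/3, 1/3]
R5 ← R5 + (5/3)·R1: [0, 2/3, 5/3, -5/3]
R6 ← R6 + (2/3)·R1: [0, 20/3, 14/3, -14/3]
R3 ← R3 − (3/10)·R2: [0, 0, -3/10, -2/5]
R4 ← R4 − (1/5)·R2: [0, 0, -6/5, -3/5]
R5 ← R5 + (1/10)·R2: [0, 0, 11/10, -6/5]
R6 ← R6 + R2: [0, 0, -1, 0]
R4 ← R4 − (4)·R3: [0, 0, 0, 1]
R5 ← R5 + (11/3)·R3: [0, 0, 0, -8/3]
R6 ← R6 − (10/3)·R3: [0, 0, 0, 4/3]
R5 ← R5 + (8/3)·R4: [0, 0, 0, 0]
R6 ← R6 − (4/3)·R4: [0, 0, 0, 0]
Echelon form has 4 nonzero rows, so rank(C) = 4.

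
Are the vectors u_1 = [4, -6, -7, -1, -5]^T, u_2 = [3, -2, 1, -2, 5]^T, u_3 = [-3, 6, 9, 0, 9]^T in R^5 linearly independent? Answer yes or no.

no

Form the matrix with these vectors as rows and row reduce.
R2 ← R2 − (3/4)·R1: [0, 5/2, 25/4, -5/4, 35/4]
R3 ← R3 + (3/4)·R1: [0, 3/2, 15/4, -3/4, 21/4]
R3 ← R3 − (3/5)·R2: [0, 0, 0, 0, 0]
2 nonzero rows, so the 3 vectors span a space of dimension 2.
Since 2 < 3, the vectors are linearly dependent.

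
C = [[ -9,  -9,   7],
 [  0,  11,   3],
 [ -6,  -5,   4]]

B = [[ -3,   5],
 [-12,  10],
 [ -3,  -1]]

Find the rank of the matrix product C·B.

First compute CB:
[[114, -142],
 [-141, 107],
 [ 66, -84]]
Now row reduce the product.
R2 ← R2 + (47/38)·R1: [0, -1304/19]
R3 ← R3 − (11/19)·R1: [0, -34/19]
R3 ← R3 − (17/652)·R2: [0, 0]
2 nonzero rows, so rank(CB) = 2.

2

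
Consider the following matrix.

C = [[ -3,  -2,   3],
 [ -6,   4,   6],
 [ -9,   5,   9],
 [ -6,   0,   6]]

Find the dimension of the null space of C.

Row reduce to echelon form.
R2 ← R2 − (2)·R1: [0, 8, 0]
R3 ← R3 − (3)·R1: [0, 11, 0]
R4 ← R4 − (2)·R1: [0, 4, 0]
R3 ← R3 − (11/8)·R2: [0, 0, 0]
R4 ← R4 − (1/2)·R2: [0, 0, 0]
2 nonzero rows, so rank(C) = 2.
C has 3 columns; by rank–nullity, nullity = 3 − 2 = 1.

1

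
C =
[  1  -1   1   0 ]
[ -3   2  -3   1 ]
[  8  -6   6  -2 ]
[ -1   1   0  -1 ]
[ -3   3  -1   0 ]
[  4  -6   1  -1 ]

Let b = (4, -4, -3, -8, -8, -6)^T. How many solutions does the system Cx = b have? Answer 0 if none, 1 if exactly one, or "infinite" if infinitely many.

Row reduce the augmented matrix [C | b].
R2 ← R2 + (3)·R1: [0, -1, 0, 1, 8]
R3 ← R3 − (8)·R1: [0, 2, -2, -2, -35]
R4 ← R4 + R1: [0, 0, 1, -1, -4]
R5 ← R5 + (3)·R1: [0, 0, 2, 0, 4]
R6 ← R6 − (4)·R1: [0, -2, -3, -1, -22]
R3 ← R3 + (2)·R2: [0, 0, -2, 0, -19]
R6 ← R6 − (2)·R2: [0, 0, -3, -3, -38]
R4 ← R4 + (1/2)·R3: [0, 0, 0, -1, -27/2]
R5 ← R5 + R3: [0, 0, 0, 0, -15]
R6 ← R6 − (3/2)·R3: [0, 0, 0, -3, -19/2]
R6 ← R6 − (3)·R4: [0, 0, 0, 0, 31]
R6 ← R6 + (31/15)·R5: [0, 0, 0, 0, 0]
The echelon form has 5 nonzero rows; the last pivot sits in the augmented column, so rank(C) = 4 but rank([C|b]) = 5.
Since the ranks differ, the system is inconsistent.
It has no solutions.

0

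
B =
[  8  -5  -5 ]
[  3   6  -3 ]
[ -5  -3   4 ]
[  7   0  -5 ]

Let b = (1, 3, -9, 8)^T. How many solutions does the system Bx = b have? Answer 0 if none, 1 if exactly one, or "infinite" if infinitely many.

0

Row reduce the augmented matrix [B | b].
R2 ← R2 − (3/8)·R1: [0, 63/8, -9/8, 21/8]
R3 ← R3 + (5/8)·R1: [0, -49/8, 7/8, -67/8]
R4 ← R4 − (7/8)·R1: [0, 35/8, -5/8, 57/8]
R3 ← R3 + (7/9)·R2: [0, 0, 0, -19/3]
R4 ← R4 − (5/9)·R2: [0, 0, 0, 17/3]
R4 ← R4 + (17/19)·R3: [0, 0, 0, 0]
The echelon form has 3 nonzero rows; the last pivot sits in the augmented column, so rank(B) = 2 but rank([B|b]) = 3.
Since the ranks differ, the system is inconsistent.
It has no solutions.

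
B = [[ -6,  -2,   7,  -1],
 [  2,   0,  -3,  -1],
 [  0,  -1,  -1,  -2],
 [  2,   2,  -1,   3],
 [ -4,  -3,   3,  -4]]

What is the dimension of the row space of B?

2

Row reduce to echelon form.
R2 ← R2 + (1/3)·R1: [0, -2/3, -2/3, -4/3]
R4 ← R4 + (1/3)·R1: [0, 4/3, 4/3, 8/3]
R5 ← R5 − (2/3)·R1: [0, -5/3, -5/3, -10/3]
R3 ← R3 − (3/2)·R2: [0, 0, 0, 0]
R4 ← R4 + (2)·R2: [0, 0, 0, 0]
R5 ← R5 − (5/2)·R2: [0, 0, 0, 0]
Echelon form has 2 nonzero rows, so rank(B) = 2.
The row space has dimension equal to the rank: 2.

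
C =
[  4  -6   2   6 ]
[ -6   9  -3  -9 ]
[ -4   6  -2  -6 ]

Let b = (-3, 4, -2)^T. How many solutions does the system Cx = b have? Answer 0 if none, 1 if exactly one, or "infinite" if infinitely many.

0

Row reduce the augmented matrix [C | b].
R2 ← R2 + (3/2)·R1: [0, 0, 0, 0, -1/2]
R3 ← R3 + R1: [0, 0, 0, 0, -5]
R3 ← R3 − (10)·R2: [0, 0, 0, 0, 0]
The echelon form has 2 nonzero rows; the last pivot sits in the augmented column, so rank(C) = 1 but rank([C|b]) = 2.
Since the ranks differ, the system is inconsistent.
It has no solutions.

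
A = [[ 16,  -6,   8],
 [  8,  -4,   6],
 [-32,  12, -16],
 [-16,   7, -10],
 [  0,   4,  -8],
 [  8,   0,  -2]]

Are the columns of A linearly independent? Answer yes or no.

Row reduce A to echelon form.
R2 ← R2 − (1/2)·R1: [0, -1, 2]
R3 ← R3 + (2)·R1: [0, 0, 0]
R4 ← R4 + R1: [0, 1, -2]
R6 ← R6 − (1/2)·R1: [0, 3, -6]
R4 ← R4 + R2: [0, 0, 0]
R5 ← R5 + (4)·R2: [0, 0, 0]
R6 ← R6 + (3)·R2: [0, 0, 0]
2 pivots among 3 columns.
Only 2 < 3 pivot columns, so the columns are linearly dependent.

no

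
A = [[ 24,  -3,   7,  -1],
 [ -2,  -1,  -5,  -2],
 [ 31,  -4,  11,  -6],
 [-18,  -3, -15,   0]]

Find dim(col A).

Row reduce to echelon form.
R2 ← R2 + (1/12)·R1: [0, -5/4, -53/12, -25/12]
R3 ← R3 − (31/24)·R1: [0, -1/8, 47/24, -113/24]
R4 ← R4 + (3/4)·R1: [0, -21/4, -39/4, -3/4]
R3 ← R3 − (1/10)·R2: [0, 0, 12/5, -9/2]
R4 ← R4 − (21/5)·R2: [0, 0, 44/5, 8]
R4 ← R4 − (11/3)·R3: [0, 0, 0, 49/2]
Echelon form has 4 nonzero rows, so rank(A) = 4.
The column space has dimension equal to the rank: 4.

4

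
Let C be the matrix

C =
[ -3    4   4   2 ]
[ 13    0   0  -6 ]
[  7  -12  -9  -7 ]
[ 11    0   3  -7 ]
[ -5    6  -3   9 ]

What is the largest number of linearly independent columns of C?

3

Row reduce to echelon form.
R2 ← R2 + (13/3)·R1: [0, 52/3, 52/3, 8/3]
R3 ← R3 + (7/3)·R1: [0, -8/3, 1/3, -7/3]
R4 ← R4 + (11/3)·R1: [0, 44/3, 53/3, 1/3]
R5 ← R5 − (5/3)·R1: [0, -2/3, -29/3, 17/3]
R3 ← R3 + (2/13)·R2: [0, 0, 3, -25/13]
R4 ← R4 − (11/13)·R2: [0, 0, 3, -25/13]
R5 ← R5 + (1/26)·R2: [0, 0, -9, 75/13]
R4 ← R4 − R3: [0, 0, 0, 0]
R5 ← R5 + (3)·R3: [0, 0, 0, 0]
Echelon form has 3 nonzero rows, so rank(C) = 3.
The rank gives the maximum number of linearly independent columns: 3.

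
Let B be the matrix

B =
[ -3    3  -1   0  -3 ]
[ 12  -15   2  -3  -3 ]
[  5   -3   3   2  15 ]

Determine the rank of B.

2

Row reduce to echelon form.
R2 ← R2 + (4)·R1: [0, -3, -2, -3, -15]
R3 ← R3 + (5/3)·R1: [0, 2, 4/3, 2, 10]
R3 ← R3 + (2/3)·R2: [0, 0, 0, 0, 0]
Echelon form has 2 nonzero rows, so rank(B) = 2.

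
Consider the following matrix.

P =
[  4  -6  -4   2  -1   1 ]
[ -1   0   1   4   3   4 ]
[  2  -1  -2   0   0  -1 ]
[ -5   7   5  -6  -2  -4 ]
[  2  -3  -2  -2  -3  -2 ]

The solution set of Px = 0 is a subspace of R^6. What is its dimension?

3

Row reduce to echelon form.
R2 ← R2 + (1/4)·R1: [0, -3/2, 0, 9/2, 11/4, 17/4]
R3 ← R3 − (1/2)·R1: [0, 2, 0, -1, 1/2, -3/2]
R4 ← R4 + (5/4)·R1: [0, -1/2, 0, -7/2, -13/4, -11/4]
R5 ← R5 − (1/2)·R1: [0, 0, 0, -3, -5/2, -5/2]
R3 ← R3 + (4/3)·R2: [0, 0, 0, 5, 25/6, 25/6]
R4 ← R4 − (1/3)·R2: [0, 0, 0, -5, -25/6, -25/6]
R4 ← R4 + R3: [0, 0, 0, 0, 0, 0]
R5 ← R5 + (3/5)·R3: [0, 0, 0, 0, 0, 0]
3 nonzero rows, so rank(P) = 3.
P has 6 columns; by rank–nullity, nullity = 6 − 3 = 3.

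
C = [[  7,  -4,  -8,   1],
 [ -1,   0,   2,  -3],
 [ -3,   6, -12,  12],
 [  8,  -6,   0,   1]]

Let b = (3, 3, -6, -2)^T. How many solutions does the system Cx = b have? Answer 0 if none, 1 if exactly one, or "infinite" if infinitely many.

0

Row reduce the augmented matrix [C | b].
R2 ← R2 + (1/7)·R1: [0, -4/7, 6/7, -20/7, 24/7]
R3 ← R3 + (3/7)·R1: [0, 30/7, -108/7, 87/7, -33/7]
R4 ← R4 − (8/7)·R1: [0, -10/7, 64/7, -1/7, -38/7]
R3 ← R3 + (15/2)·R2: [0, 0, -9, -9, 21]
R4 ← R4 − (5/2)·R2: [0, 0, 7, 7, -14]
R4 ← R4 + (7/9)·R3: [0, 0, 0, 0, 7/3]
The echelon form has 4 nonzero rows; the last pivot sits in the augmented column, so rank(C) = 3 but rank([C|b]) = 4.
Since the ranks differ, the system is inconsistent.
It has no solutions.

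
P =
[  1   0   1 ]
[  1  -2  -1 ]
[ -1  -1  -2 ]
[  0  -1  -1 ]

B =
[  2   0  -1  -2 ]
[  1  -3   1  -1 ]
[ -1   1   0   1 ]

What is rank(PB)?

2

First compute PB:
[[  1,   1,  -1,  -1],
 [  1,   5,  -3,  -1],
 [ -1,   1,   0,   1],
 [  0,   2,  -1,   0]]
Now row reduce the product.
R2 ← R2 − R1: [0, 4, -2, 0]
R3 ← R3 + R1: [0, 2, -1, 0]
R3 ← R3 − (1/2)·R2: [0, 0, 0, 0]
R4 ← R4 − (1/2)·R2: [0, 0, 0, 0]
2 nonzero rows, so rank(PB) = 2.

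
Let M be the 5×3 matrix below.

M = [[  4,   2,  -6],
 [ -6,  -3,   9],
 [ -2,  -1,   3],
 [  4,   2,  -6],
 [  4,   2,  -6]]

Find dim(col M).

Row reduce to echelon form.
R2 ← R2 + (3/2)·R1: [0, 0, 0]
R3 ← R3 + (1/2)·R1: [0, 0, 0]
R4 ← R4 − R1: [0, 0, 0]
R5 ← R5 − R1: [0, 0, 0]
Echelon form has 1 nonzero row, so rank(M) = 1.
The column space has dimension equal to the rank: 1.

1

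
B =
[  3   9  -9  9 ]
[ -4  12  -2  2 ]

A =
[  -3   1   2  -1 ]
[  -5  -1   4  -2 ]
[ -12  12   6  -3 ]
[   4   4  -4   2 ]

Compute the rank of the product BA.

First compute BA:
[[ 90, -78, -48,  24],
 [-16, -32,  20, -10]]
Now row reduce the product.
R2 ← R2 + (8/45)·R1: [0, -688/15, 172/15, -86/15]
2 nonzero rows, so rank(BA) = 2.

2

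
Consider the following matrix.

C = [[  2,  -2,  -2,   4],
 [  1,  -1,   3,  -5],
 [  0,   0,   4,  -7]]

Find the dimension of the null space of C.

2

Row reduce to echelon form.
R2 ← R2 − (1/2)·R1: [0, 0, 4, -7]
R3 ← R3 − R2: [0, 0, 0, 0]
2 nonzero rows, so rank(C) = 2.
C has 4 columns; by rank–nullity, nullity = 4 − 2 = 2.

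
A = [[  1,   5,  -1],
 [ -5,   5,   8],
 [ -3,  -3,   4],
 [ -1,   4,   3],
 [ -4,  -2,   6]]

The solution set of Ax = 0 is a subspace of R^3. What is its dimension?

Row reduce to echelon form.
R2 ← R2 + (5)·R1: [0, 30, 3]
R3 ← R3 + (3)·R1: [0, 12, 1]
R4 ← R4 + R1: [0, 9, 2]
R5 ← R5 + (4)·R1: [0, 18, 2]
R3 ← R3 − (2/5)·R2: [0, 0, -1/5]
R4 ← R4 − (3/10)·R2: [0, 0, 11/10]
R5 ← R5 − (3/5)·R2: [0, 0, 1/5]
R4 ← R4 + (11/2)·R3: [0, 0, 0]
R5 ← R5 + R3: [0, 0, 0]
3 nonzero rows, so rank(A) = 3.
A has 3 columns; by rank–nullity, nullity = 3 − 3 = 0.

0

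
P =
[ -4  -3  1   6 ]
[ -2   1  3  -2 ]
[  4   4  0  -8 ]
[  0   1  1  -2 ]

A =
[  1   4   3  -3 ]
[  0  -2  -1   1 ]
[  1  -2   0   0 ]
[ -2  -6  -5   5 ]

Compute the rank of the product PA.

First compute PA:
[[-15, -48, -39,  39],
 [  5,  -4,   3,  -3],
 [ 20,  56,  48, -48],
 [  5,   8,   9,  -9]]
Now row reduce the product.
R2 ← R2 + (1/3)·R1: [0, -20, -10, 10]
R3 ← R3 + (4/3)·R1: [0, -8, -4, 4]
R4 ← R4 + (1/3)·R1: [0, -8, -4, 4]
R3 ← R3 − (2/5)·R2: [0, 0, 0, 0]
R4 ← R4 − (2/5)·R2: [0, 0, 0, 0]
2 nonzero rows, so rank(PA) = 2.

2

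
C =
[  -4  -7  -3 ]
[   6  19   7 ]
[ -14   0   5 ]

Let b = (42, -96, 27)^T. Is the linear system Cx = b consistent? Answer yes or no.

Row reduce the augmented matrix [C | b].
R2 ← R2 + (3/2)·R1: [0, 17/2, 5/2, -33]
R3 ← R3 − (7/2)·R1: [0, 49/2, 31/2, -120]
R3 ← R3 − (49/17)·R2: [0, 0, 141/17, -423/17]
The echelon form has 3 nonzero rows, and every pivot lies in the first 3 columns, so rank(C) = rank([C|b]) = 3.
The system is consistent.

yes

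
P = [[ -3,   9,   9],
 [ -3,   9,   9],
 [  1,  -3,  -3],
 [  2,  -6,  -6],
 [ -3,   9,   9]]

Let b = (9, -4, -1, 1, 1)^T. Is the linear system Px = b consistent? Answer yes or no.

no

Row reduce the augmented matrix [P | b].
R2 ← R2 − R1: [0, 0, 0, -13]
R3 ← R3 + (1/3)·R1: [0, 0, 0, 2]
R4 ← R4 + (2/3)·R1: [0, 0, 0, 7]
R5 ← R5 − R1: [0, 0, 0, -8]
R3 ← R3 + (2/13)·R2: [0, 0, 0, 0]
R4 ← R4 + (7/13)·R2: [0, 0, 0, 0]
R5 ← R5 − (8/13)·R2: [0, 0, 0, 0]
The echelon form has 2 nonzero rows; the last pivot sits in the augmented column, so rank(P) = 1 but rank([P|b]) = 2.
Since the ranks differ, the system is inconsistent.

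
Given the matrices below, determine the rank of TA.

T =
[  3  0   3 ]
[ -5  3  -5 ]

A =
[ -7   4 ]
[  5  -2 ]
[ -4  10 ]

2

First compute TA:
[[-33,  42],
 [ 70, -76]]
Now row reduce the product.
R2 ← R2 + (70/33)·R1: [0, 144/11]
2 nonzero rows, so rank(TA) = 2.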